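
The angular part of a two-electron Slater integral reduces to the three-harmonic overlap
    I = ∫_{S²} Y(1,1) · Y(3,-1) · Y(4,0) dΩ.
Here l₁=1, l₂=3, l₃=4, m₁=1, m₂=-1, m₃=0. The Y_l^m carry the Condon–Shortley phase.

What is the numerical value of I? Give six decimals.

Checks pass: Σm=0; 8 even; l₃=4∈[2,4].
(2·1+1)(2·3+1)(2·4+1) = 189
Δ: 0! 2! 6! / 9! → 1/252
sum: t=0:+1/36 = 1/36
3j²(1 3 4; 0 0 0) = Δ·Π!·Σ² = 4/63  (sign +1)
sum: t=0:+1/96 = 1/96
3j²(1 3 4; 1 -1 0) = Δ·Π!·Σ² = 1/42  (sign +1)
combine: 4πI² = 189·4/63·1/42 = 2/7
take √, sign +1: I = 0.15078601

0.150786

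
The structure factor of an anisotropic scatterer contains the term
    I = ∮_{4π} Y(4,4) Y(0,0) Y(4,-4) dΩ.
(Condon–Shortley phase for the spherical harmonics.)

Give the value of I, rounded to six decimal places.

m-sum 0 ✓  L=8 even ✓  4≤4≤4 ✓
Π(2lᵢ+1) = 9×1×9 = 81
triangle coeff Δ(4,0,4) = 1/9
Σ_t [0,0]: t=0:+1/576 = 1/576
(3j)²=1/9 [(4 0 4; 0 0 0)], sign=+1
Σ_t [0,0]: t=0:+1/40320 = 1/40320
(3j)²=1/9 [(4 0 4; 4 0 -4)], sign=+1
⇒ 4πI² = 1/1
I = (+1)√(1/1/(4π)) = 0.28209479

0.282095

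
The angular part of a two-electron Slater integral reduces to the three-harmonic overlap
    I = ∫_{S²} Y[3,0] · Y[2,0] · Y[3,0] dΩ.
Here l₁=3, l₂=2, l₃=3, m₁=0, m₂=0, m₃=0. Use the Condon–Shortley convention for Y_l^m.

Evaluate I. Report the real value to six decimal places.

Rules hold: Σm=0, L=8 even, 1≤3≤5.
N = 7·5·7 = 245
Δ = 2!·4!·2!/9! = 1/3780
Racah Σ t=0..2: t=0:+1/24 t=1:−1/4 t=2:+1/24 = -1/6
⇒ 3j(3 2 3; 0 0 0)² = 4/105, sgn +1
(m-triple is (0,0,0) — same symbol as above.)
4πI² = N·(3j₀)²·(3jₘ)² = 16/45
I = +1·√(0.355556/4π) = 0.16820883

0.168209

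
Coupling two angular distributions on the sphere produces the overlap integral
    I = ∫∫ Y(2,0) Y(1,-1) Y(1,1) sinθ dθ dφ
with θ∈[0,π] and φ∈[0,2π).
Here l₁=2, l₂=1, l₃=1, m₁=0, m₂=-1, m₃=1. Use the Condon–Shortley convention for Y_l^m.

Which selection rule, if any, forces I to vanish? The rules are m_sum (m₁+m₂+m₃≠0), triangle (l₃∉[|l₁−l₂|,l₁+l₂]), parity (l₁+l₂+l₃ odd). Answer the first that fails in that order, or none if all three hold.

azimuthal sum: 0 − 1 + 1 = 0  ✓
1 ≤ 1 ≤ 3 (triangle on l)  ✓
L = 2 + 1 + 1 = 4 (even)  ✓

none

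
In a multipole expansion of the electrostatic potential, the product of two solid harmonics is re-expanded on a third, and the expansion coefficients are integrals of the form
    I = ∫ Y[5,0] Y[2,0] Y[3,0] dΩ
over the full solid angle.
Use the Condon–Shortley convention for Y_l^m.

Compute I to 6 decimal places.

0.239615

Rules hold: Σm=0, L=10 even, 3≤3≤7.
N = 11·5·7 = 385
Δ = 4!·6!·0!/11! = 1/2310
Racah Σ t=2..2: t=2:+1/144 = 1/144
⇒ 3j(5 2 3; 0 0 0)² = 10/231, sgn -1
(m-triple is (0,0,0) — same symbol as above.)
4πI² = N·(3j₀)²·(3jₘ)² = 500/693
I = +1·√(0.721501/4π) = 0.23961470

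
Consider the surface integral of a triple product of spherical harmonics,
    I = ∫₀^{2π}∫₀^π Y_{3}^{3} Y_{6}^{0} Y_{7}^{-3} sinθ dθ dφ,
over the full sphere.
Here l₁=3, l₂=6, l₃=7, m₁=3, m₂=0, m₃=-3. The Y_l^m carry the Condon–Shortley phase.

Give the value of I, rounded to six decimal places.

0.186383

Rules hold: Σm=0, L=16 even, 3≤7≤9.
N = 7·13·15 = 1365
Δ = 2!·4!·10!/17! = 1/2042040
Racah Σ t=0..2: t=0:+1/207360 t=1:−1/57600 t=2:+1/207360 = -1/129600
⇒ 3j(3 6 7; 0 0 0)² = 168/12155, sgn +1
Racah Σ t=0..0: t=0:+1/829440 = 1/829440
⇒ 3j(3 6 7; 3 0 -3)² = 225/9724, sgn +1
4πI² = N·(3j₀)²·(3jₘ)² = 198450/454597
I = +1·√(0.43654/4π) = 0.18638345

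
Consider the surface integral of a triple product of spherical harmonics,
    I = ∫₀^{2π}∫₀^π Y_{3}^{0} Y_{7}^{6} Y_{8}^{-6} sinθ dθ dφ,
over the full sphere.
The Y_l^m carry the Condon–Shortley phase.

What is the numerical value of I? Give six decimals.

Rules hold: Σm=0, L=18 even, 4≤8≤10.
N = 7·15·17 = 1785
Δ = 2!·4!·12!/19! = 1/5290740
Racah Σ t=0..2: t=0:+1/7257600 t=1:−1/2073600 t=2:+1/7257600 = -1/4838400
⇒ 3j(3 7 8; 0 0 0)² = 252/20995, sgn -1
Racah Σ t=1..2: t=1:−1/1916006400 t=2:+1/479001600 = 1/638668800
⇒ 3j(3 7 8; 0 6 -6)² = 117/6460, sgn +1
4πI² = N·(3j₀)²·(3jₘ)² = 11907/30685
I = -1·√(0.38804/4π) = -0.17572485

-0.175725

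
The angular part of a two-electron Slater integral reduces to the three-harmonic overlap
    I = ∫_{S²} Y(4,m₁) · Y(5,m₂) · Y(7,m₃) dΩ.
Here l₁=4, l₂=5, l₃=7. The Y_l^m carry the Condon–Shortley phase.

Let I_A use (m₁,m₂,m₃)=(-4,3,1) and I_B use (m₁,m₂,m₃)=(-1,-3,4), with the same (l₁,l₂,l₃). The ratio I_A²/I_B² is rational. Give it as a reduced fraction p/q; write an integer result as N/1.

10976/5577

l's match ⇒ only the (l;m) 3-j factors differ between A and B.
A: triangle coeff Δ(4,5,7) = 1/6126120; Σ_t [2,2]: t=2:+1/2073600 = 1/2073600; (3j)²=392/109395 [(4 5 7; -4 3 1)], sign=+1
B: triangle coeff Δ(4,5,7) = 1/6126120; Σ_t [0,2]: t=0:+1/345600 t=1:−1/241920 t=2:+1/2903040 = -13/14515200; (3j)²=13/7140 [(4 5 7; -1 -3 4)], sign=+1
I_A²/I_B² = (392/109395)/(13/7140) = 10976/5577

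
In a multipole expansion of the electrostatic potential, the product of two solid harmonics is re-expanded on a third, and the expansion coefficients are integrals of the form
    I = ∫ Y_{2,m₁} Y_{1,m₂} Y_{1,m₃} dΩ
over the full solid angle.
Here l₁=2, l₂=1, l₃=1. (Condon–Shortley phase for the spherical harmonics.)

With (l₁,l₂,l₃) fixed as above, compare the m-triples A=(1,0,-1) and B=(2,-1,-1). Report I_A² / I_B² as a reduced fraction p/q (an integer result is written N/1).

Shared (l₁,l₂,l₃)=(2,1,1): N and (l;000)² cancel in I_A²/I_B².
A: Δ = 2!·2!·0!/5! = 1/30; Racah Σ t=1..1: t=1:−1/2 = -1/2; ⇒ 3j(2 1 1; 1 0 -1)² = 1/10, sgn -1
B: Δ = 2!·2!·0!/5! = 1/30; Racah Σ t=0..0: t=0:+1/4 = 1/4; ⇒ 3j(2 1 1; 2 -1 -1)² = 1/5, sgn +1
I_A²/I_B² = (1/10)/(1/5) = 1/2

1/2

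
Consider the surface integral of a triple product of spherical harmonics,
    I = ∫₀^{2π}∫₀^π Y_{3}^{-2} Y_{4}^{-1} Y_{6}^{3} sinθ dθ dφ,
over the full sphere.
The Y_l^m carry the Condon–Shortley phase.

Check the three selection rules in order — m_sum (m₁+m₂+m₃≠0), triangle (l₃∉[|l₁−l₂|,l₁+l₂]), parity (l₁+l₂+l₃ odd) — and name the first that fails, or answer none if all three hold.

parity

Σmᵢ = 0  ✓
l₃∈[|l₁−l₂|,l₁+l₂]=[1,7], have l₃=6  ✓
Σlᵢ = 13 ⇒ odd  ✗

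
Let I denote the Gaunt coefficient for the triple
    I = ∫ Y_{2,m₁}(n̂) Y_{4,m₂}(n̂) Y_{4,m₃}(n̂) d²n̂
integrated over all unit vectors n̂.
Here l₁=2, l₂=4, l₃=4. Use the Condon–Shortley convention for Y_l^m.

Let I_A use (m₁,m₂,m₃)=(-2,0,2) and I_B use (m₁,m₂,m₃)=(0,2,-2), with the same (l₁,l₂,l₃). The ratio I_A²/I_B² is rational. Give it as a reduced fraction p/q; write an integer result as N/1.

135/16

l's match ⇒ only the (l;m) 3-j factors differ between A and B.
A: triangle coeff Δ(2,4,4) = 1/13860; Σ_t [2,2]: t=2:+1/192 = 1/192; (3j)²=3/77 [(2 4 4; -2 0 2)], sign=+1
B: triangle coeff Δ(2,4,4) = 1/13860; Σ_t [0,2]: t=0:+1/2880 t=1:−1/120 t=2:+1/192 = -1/360; (3j)²=16/3465 [(2 4 4; 0 2 -2)], sign=-1
I_A²/I_B² = (3/77)/(16/3465) = 135/16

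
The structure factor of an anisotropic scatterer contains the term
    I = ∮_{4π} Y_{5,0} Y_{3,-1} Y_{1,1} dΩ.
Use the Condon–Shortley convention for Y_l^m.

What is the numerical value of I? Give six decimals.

0.000000

|5−3|≤1≤5+3 violated ⇒ I = 0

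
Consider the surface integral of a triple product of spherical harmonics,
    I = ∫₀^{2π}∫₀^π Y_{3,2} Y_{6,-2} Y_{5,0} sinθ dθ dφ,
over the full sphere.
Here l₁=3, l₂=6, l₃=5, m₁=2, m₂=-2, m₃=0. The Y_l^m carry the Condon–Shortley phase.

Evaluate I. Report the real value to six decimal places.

m-sum 0 ✓  L=14 even ✓  3≤5≤9 ✓
Π(2lᵢ+1) = 7×13×11 = 1001
triangle coeff Δ(3,6,5) = 1/675675
Σ_t [1,3]: t=1:−1/8640 t=2:+1/2304 t=3:−1/8640 = 7/34560
(3j)²=7/429 [(3 6 5; 0 0 0)], sign=-1
Σ_t [0,1]: t=0:+1/13824 t=1:−1/8640 = -1/23040
(3j)²=2/429 [(3 6 5; 2 -2 0)], sign=+1
⇒ 4πI² = 98/1287
I = (-1)√(98/1287/(4π)) = -0.07784287

-0.077843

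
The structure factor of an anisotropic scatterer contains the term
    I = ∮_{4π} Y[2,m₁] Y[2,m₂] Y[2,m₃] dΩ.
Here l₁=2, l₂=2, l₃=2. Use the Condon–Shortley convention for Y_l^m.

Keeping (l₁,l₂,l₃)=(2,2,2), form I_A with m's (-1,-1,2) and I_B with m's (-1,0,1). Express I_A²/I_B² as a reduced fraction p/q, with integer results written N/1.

6/1

Same 2,2,2: normalisation and zero-m 3j drop out of the ratio.
A: Δ: 2! 2! 2! / 7! → 1/630; sum: t=1:−1/4 = -1/4; 3j²(2 2 2; -1 -1 2) = Δ·Π!·Σ² = 3/35  (sign -1)
B: Δ: 2! 2! 2! / 7! → 1/630; sum: t=1:−1/2 t=2:+1/4 = -1/4; 3j²(2 2 2; -1 0 1) = Δ·Π!·Σ² = 1/70  (sign +1)
I_A²/I_B² = (3/35)/(1/70) = 6/1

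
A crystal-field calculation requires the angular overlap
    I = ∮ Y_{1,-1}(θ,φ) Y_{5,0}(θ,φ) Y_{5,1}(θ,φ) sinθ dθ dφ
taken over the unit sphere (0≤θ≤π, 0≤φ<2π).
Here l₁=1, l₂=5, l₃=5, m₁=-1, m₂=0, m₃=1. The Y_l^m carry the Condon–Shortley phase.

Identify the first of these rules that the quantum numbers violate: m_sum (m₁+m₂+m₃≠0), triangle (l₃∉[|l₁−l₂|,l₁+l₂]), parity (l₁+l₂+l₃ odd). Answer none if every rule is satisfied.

parity

m₁+m₂+m₃ = -1 + 0 + 1 = 0  ✓
triangle: |1−5|=4 ≤ l₃=5 ≤ 1+5=6  ✓
parity: l₁+l₂+l₃ = 11 is odd  ✗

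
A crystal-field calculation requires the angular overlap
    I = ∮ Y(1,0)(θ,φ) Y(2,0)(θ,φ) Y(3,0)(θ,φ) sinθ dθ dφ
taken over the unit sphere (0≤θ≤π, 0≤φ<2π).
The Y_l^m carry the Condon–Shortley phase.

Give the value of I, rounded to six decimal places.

0.247767

Rules hold: Σm=0, L=6 even, 1≤3≤3.
N = 3·5·7 = 105
Δ = 0!·2!·4!/7! = 1/105
Racah Σ t=0..0: t=0:+1/4 = 1/4
⇒ 3j(1 2 3; 0 0 0)² = 3/35, sgn -1
(m-triple is (0,0,0) — same symbol as above.)
4πI² = N·(3j₀)²·(3jₘ)² = 27/35
I = +1·√(0.771429/4π) = 0.24776670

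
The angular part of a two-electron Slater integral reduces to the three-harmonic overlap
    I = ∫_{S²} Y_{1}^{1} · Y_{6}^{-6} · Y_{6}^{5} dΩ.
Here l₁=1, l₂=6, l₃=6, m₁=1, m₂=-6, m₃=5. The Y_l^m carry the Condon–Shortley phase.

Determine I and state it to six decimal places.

0.000000

Σlᵢ=13 odd — θ-integrand is odd under cosθ→−cosθ; I=0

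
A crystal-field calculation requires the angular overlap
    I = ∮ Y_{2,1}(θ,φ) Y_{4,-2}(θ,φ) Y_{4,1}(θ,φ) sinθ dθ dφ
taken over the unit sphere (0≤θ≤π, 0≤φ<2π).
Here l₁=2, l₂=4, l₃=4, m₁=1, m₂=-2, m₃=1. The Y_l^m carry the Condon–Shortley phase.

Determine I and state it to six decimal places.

0.127700

Rules hold: Σm=0, L=10 even, 2≤4≤6.
N = 5·9·9 = 405
Δ = 2!·2!·6!/11! = 1/13860
Racah Σ t=0..2: t=0:+1/192 t=1:−1/36 t=2:+1/192 = -5/288
⇒ 3j(2 4 4; 0 0 0)² = 20/693, sgn -1
Racah Σ t=0..1: t=0:+1/96 t=1:−1/240 = 1/160
⇒ 3j(2 4 4; 1 -2 1)² = 27/1540, sgn -1
4πI² = N·(3j₀)²·(3jₘ)² = 1215/5929
I = +1·√(0.204925/4π) = 0.12770047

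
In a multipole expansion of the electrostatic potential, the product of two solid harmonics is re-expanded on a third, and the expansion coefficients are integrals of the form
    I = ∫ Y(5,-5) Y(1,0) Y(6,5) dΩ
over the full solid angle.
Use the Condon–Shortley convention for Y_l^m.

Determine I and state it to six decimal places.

Checks pass: Σm=0; 12 even; l₃=6∈[4,6].
(2·5+1)(2·1+1)(2·6+1) = 429
Δ: 0! 10! 2! / 13! → 1/858
sum: t=0:+1/14400 = 1/14400
3j²(5 1 6; 0 0 0) = Δ·Π!·Σ² = 6/143  (sign +1)
sum: t=0:+1/3628800 = 1/3628800
3j²(5 1 6; -5 0 5) = Δ·Π!·Σ² = 1/78  (sign -1)
combine: 4πI² = 429·6/143·1/78 = 3/13
take √, sign -1: I = -0.13551395

-0.135514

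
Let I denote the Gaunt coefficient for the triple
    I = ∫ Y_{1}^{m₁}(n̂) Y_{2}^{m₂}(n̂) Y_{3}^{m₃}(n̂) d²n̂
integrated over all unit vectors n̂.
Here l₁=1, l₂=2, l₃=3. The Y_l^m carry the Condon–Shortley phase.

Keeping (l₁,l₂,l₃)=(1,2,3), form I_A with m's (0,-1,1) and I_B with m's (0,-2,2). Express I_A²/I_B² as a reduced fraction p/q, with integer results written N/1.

8/5

l's match ⇒ only the (l;m) 3-j factors differ between A and B.
A: triangle coeff Δ(1,2,3) = 1/105; Σ_t [0,0]: t=0:+1/6 = 1/6; (3j)²=8/105 [(1 2 3; 0 -1 1)], sign=+1
B: triangle coeff Δ(1,2,3) = 1/105; Σ_t [0,0]: t=0:+1/24 = 1/24; (3j)²=1/21 [(1 2 3; 0 -2 2)], sign=-1
I_A²/I_B² = (8/105)/(1/21) = 8/5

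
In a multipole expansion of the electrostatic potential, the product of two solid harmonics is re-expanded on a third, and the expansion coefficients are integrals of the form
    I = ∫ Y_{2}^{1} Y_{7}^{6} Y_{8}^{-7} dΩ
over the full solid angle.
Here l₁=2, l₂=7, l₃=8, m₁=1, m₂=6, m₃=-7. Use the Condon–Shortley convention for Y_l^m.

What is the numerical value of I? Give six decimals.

L=17 odd ⇒ parity kills the (l;000) factor ⇒ I = 0

0.000000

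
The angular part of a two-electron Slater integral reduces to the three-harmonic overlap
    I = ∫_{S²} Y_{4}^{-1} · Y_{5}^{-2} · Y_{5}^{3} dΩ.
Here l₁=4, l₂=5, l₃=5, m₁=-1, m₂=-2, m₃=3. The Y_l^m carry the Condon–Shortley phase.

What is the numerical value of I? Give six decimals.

-0.118854

Rules hold: Σm=0, L=14 even, 1≤5≤9.
N = 9·11·11 = 1089
Δ = 4!·4!·6!/15! = 1/3153150
Racah Σ t=0..4: t=0:+1/69120 t=1:−1/1728 t=2:+1/576 t=3:−1/1728 t=4:+1/69120 = 7/11520
⇒ 3j(4 5 5; 0 0 0)² = 2/143, sgn -1
Racah Σ t=1..3: t=1:−1/6912 t=2:+1/2880 t=3:−1/17280 = 1/6912
⇒ 3j(4 5 5; -1 -2 3)² = 5/429, sgn +1
4πI² = N·(3j₀)²·(3jₘ)² = 30/169
I = -1·√(0.177515/4π) = -0.11885360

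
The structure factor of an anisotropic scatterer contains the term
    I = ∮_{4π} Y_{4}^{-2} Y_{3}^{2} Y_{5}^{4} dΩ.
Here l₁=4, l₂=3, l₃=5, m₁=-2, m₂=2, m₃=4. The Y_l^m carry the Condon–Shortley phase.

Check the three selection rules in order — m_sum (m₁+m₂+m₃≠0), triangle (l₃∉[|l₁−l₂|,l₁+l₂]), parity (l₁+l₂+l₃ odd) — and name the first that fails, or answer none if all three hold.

m₁+m₂+m₃ = -2 + 2 + 4 = 4  ✗
triangle: |4−3|=1 ≤ l₃=5 ≤ 4+3=7
parity: l₁+l₂+l₃ = 12 is even

m_sum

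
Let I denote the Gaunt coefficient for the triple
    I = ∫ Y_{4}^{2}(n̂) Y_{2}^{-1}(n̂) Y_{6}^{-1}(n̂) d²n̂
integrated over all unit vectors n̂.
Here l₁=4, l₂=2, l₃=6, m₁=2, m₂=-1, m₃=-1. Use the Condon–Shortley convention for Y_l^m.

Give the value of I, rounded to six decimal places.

-0.133065

Checks pass: Σm=0; 12 even; l₃=6∈[2,6].
(2·4+1)(2·2+1)(2·6+1) = 585
Δ: 0! 8! 4! / 13! → 1/6435
sum: t=0:+1/2304 = 1/2304
3j²(4 2 6; 0 0 0) = Δ·Π!·Σ² = 5/143  (sign +1)
sum: t=0:+1/8640 = 1/8640
3j²(4 2 6; 2 -1 -1) = Δ·Π!·Σ² = 14/1287  (sign -1)
combine: 4πI² = 585·5/143·14/1287 = 350/1573
take √, sign -1: I = -0.13306527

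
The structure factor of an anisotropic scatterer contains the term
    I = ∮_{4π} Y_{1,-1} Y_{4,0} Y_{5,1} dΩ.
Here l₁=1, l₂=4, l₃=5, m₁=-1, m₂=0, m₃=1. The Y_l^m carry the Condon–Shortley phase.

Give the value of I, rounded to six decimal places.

-0.190188

Checks pass: Σm=0; 10 even; l₃=5∈[3,5].
(2·1+1)(2·4+1)(2·5+1) = 297
Δ: 0! 2! 8! / 11! → 1/495
sum: t=0:+1/576 = 1/576
3j²(1 4 5; 0 0 0) = Δ·Π!·Σ² = 5/99  (sign -1)
sum: t=0:+1/1152 = 1/1152
3j²(1 4 5; -1 0 1) = Δ·Π!·Σ² = 1/33  (sign +1)
combine: 4πI² = 297·5/99·1/33 = 5/11
take √, sign -1: I = -0.19018827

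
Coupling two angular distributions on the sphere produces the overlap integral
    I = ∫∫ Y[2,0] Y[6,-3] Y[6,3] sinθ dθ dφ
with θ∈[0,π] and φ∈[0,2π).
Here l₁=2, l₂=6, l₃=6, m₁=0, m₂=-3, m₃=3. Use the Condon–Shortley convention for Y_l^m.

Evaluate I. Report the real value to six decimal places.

Checks pass: Σm=0; 14 even; l₃=6∈[4,8].
(2·2+1)(2·6+1)(2·6+1) = 845
Δ: 2! 2! 10! / 15! → 1/90090
sum: t=0:+1/69120 t=1:−1/14400 t=2:+1/69120 = -7/172800
3j²(2 6 6; 0 0 0) = Δ·Π!·Σ² = 14/715  (sign -1)
sum: t=0:+1/120960 t=1:−1/80640 t=2:+1/1451520 = -1/290304
3j²(2 6 6; 0 -3 3) = Δ·Π!·Σ² = 5/2002  (sign +1)
combine: 4πI² = 845·14/715·5/2002 = 5/121
take √, sign -1: I = -0.05734392

-0.057344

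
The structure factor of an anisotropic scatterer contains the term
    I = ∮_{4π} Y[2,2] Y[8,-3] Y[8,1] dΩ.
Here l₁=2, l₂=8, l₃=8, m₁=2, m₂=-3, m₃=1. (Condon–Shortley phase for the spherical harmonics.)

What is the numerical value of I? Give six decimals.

0.184248

Rules hold: Σm=0, L=18 even, 6≤8≤10.
N = 5·17·17 = 1445
Δ = 2!·2!·14!/19! = 1/348840
Racah Σ t=0..2: t=0:+1/116121600 t=1:−1/25401600 t=2:+1/116121600 = -1/45158400
⇒ 3j(2 8 8; 0 0 0)² = 24/1615, sgn -1
Racah Σ t=0..0: t=0:+1/174182400 = 1/174182400
⇒ 3j(2 8 8; 2 -3 1)² = 77/3876, sgn -1
4πI² = N·(3j₀)²·(3jₘ)² = 154/361
I = +1·√(0.426593/4π) = 0.18424759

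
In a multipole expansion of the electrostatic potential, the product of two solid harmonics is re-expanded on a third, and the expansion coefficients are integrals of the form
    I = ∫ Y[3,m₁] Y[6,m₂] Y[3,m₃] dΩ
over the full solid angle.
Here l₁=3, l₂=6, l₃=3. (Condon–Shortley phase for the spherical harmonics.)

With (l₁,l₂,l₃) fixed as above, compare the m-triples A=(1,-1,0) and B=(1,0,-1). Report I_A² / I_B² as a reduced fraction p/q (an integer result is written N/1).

Shared (l₁,l₂,l₃)=(3,6,3): N and (l;000)² cancel in I_A²/I_B².
A: Δ = 6!·0!·6!/13! = 1/12012; Racah Σ t=2..2: t=2:+1/1728 = 1/1728; ⇒ 3j(3 6 3; 1 -1 0)² = 25/858, sgn -1
B: Δ = 6!·0!·6!/13! = 1/12012; Racah Σ t=2..2: t=2:+1/2304 = 1/2304; ⇒ 3j(3 6 3; 1 0 -1)² = 75/4004, sgn +1
I_A²/I_B² = (25/858)/(75/4004) = 14/9

14/9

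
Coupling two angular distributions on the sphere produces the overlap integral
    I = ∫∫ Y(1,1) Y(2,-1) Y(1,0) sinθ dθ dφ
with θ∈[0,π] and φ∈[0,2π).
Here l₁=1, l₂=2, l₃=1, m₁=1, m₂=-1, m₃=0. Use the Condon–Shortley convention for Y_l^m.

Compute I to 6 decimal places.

Rules hold: Σm=0, L=4 even, 1≤1≤3.
N = 3·5·3 = 45
Δ = 2!·0!·2!/5! = 1/30
Racah Σ t=1..1: t=1:−1/1 = -1/1
⇒ 3j(1 2 1; 0 0 0)² = 2/15, sgn +1
Racah Σ t=0..0: t=0:+1/2 = 1/2
⇒ 3j(1 2 1; 1 -1 0)² = 1/10, sgn -1
4πI² = N·(3j₀)²·(3jₘ)² = 3/5
I = -1·√(0.6/4π) = -0.21850969

-0.218510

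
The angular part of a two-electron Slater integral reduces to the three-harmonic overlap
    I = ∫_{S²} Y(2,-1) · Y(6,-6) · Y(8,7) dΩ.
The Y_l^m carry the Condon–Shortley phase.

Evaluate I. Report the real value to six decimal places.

-0.181017

m-sum 0 ✓  L=16 even ✓  4≤8≤8 ✓
Π(2lᵢ+1) = 5×13×17 = 1105
triangle coeff Δ(2,6,8) = 1/30940
Σ_t [0,0]: t=0:+1/2073600 = 1/2073600
(3j)²=28/1105 [(2 6 8; 0 0 0)], sign=+1
Σ_t [0,0]: t=0:+1/2874009600 = 1/2874009600
(3j)²=1/68 [(2 6 8; -1 -6 7)], sign=-1
⇒ 4πI² = 7/17
I = (-1)√(7/17/(4π)) = -0.18101711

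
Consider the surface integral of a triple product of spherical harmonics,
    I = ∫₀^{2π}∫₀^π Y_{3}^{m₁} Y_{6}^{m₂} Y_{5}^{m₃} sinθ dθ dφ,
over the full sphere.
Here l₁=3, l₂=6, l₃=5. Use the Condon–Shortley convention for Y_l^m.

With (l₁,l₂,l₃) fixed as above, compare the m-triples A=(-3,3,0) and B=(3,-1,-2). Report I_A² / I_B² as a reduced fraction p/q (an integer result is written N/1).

Shared (l₁,l₂,l₃)=(3,6,5): N and (l;000)² cancel in I_A²/I_B².
A: Δ = 4!·2!·8!/15! = 1/675675; Racah Σ t=4..4: t=4:+1/34560 = 1/34560; ⇒ 3j(3 6 5; -3 3 0)² = 4/143, sgn -1
B: Δ = 4!·2!·8!/15! = 1/675675; Racah Σ t=0..0: t=0:+1/34560 = 1/34560; ⇒ 3j(3 6 5; 3 -1 -2)² = 7/429, sgn -1
I_A²/I_B² = (4/143)/(7/429) = 12/7

12/7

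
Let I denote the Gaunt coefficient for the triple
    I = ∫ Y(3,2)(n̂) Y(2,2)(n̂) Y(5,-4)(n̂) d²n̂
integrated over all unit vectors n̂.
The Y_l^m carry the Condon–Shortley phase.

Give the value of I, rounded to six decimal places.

Rules hold: Σm=0, L=10 even, 1≤5≤5.
N = 7·5·11 = 385
Δ = 0!·6!·4!/11! = 1/2310
Racah Σ t=0..0: t=0:+1/144 = 1/144
⇒ 3j(3 2 5; 0 0 0)² = 10/231, sgn -1
Racah Σ t=0..0: t=0:+1/2880 = 1/2880
⇒ 3j(3 2 5; 2 2 -4)² = 3/55, sgn -1
4πI² = N·(3j₀)²·(3jₘ)² = 10/11
I = +1·√(0.909091/4π) = 0.26896683

0.268967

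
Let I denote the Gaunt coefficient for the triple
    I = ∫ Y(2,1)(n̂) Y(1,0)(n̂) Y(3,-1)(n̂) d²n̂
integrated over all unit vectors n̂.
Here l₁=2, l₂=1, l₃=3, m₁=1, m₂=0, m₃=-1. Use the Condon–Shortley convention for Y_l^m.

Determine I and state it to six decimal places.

-0.233597

Rules hold: Σm=0, L=6 even, 1≤3≤3.
N = 5·3·7 = 105
Δ = 0!·4!·2!/7! = 1/105
Racah Σ t=0..0: t=0:+1/4 = 1/4
⇒ 3j(2 1 3; 0 0 0)² = 3/35, sgn -1
Racah Σ t=0..0: t=0:+1/6 = 1/6
⇒ 3j(2 1 3; 1 0 -1)² = 8/105, sgn +1
4πI² = N·(3j₀)²·(3jₘ)² = 24/35
I = -1·√(0.685714/4π) = -0.23359668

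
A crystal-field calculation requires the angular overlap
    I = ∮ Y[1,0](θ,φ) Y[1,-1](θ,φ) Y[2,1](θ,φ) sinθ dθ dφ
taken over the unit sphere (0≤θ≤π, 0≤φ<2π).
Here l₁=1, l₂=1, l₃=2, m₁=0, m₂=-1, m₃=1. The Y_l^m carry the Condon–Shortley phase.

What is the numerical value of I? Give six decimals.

-0.218510

Checks pass: Σm=0; 4 even; l₃=2∈[0,2].
(2·1+1)(2·1+1)(2·2+1) = 45
Δ: 0! 2! 2! / 5! → 1/30
sum: t=0:+1/1 = 1/1
3j²(1 1 2; 0 0 0) = Δ·Π!·Σ² = 2/15  (sign +1)
sum: t=0:+1/2 = 1/2
3j²(1 1 2; 0 -1 1) = Δ·Π!·Σ² = 1/10  (sign -1)
combine: 4πI² = 45·2/15·1/10 = 3/5
take √, sign -1: I = -0.21850969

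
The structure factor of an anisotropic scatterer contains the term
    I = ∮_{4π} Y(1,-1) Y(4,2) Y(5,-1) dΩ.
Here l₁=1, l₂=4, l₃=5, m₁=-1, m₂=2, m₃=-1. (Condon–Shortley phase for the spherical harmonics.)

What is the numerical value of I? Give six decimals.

-0.120286

m-sum 0 ✓  L=10 even ✓  3≤5≤5 ✓
Π(2lᵢ+1) = 3×9×11 = 297
triangle coeff Δ(1,4,5) = 1/495
Σ_t [0,0]: t=0:+1/576 = 1/576
(3j)²=5/99 [(1 4 5; 0 0 0)], sign=-1
Σ_t [0,0]: t=0:+1/2880 = 1/2880
(3j)²=2/165 [(1 4 5; -1 2 -1)], sign=+1
⇒ 4πI² = 2/11
I = (-1)√(2/11/(4π)) = -0.12028562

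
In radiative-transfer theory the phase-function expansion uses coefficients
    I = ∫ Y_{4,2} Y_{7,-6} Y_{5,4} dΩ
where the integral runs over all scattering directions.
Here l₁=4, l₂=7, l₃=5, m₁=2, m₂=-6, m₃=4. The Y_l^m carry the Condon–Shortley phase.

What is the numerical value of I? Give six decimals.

0.061746

Checks pass: Σm=0; 16 even; l₃=5∈[3,11].
(2·4+1)(2·7+1)(2·5+1) = 1485
Δ: 6! 2! 8! / 17! → 1/6126120
sum: t=2:+1/69120 t=3:−1/20736 t=4:+1/69120 = -1/51840
3j²(4 7 5; 0 0 0) = Δ·Π!·Σ² = 280/21879  (sign +1)
sum: t=0:+1/7257600 t=1:−1/4838400 = -1/14515200
3j²(4 7 5; 2 -6 4) = Δ·Π!·Σ² = 3/1190  (sign +1)
combine: 4πI² = 1485·280/21879·3/1190 = 180/3757
take √, sign +1: I = 0.06174627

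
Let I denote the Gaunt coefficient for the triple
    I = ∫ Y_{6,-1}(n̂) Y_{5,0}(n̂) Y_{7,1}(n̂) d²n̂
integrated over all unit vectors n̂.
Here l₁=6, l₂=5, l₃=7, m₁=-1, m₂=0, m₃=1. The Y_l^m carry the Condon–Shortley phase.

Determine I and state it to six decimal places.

Rules hold: Σm=0, L=18 even, 1≤7≤11.
N = 13·11·15 = 2145
Δ = 4!·8!·6!/19! = 1/174594420
Racah Σ t=0..4: t=0:+1/4147200 t=1:−1/207360 t=2:+1/82944 t=3:−1/207360 t=4:+1/4147200 = 1/345600
⇒ 3j(6 5 7; 0 0 0)² = 420/46189, sgn -1
Racah Σ t=0..4: t=0:+1/14515200 t=1:−1/414720 t=2:+1/103680 t=3:−1/165888 t=4:+1/2073600 = 17/9676800
⇒ 3j(6 5 7; -1 0 1)² = 85/19019, sgn +1
4πI² = N·(3j₀)²·(3jₘ)² = 4500/51623
I = -1·√(0.0871704/4π) = -0.08328748

-0.083287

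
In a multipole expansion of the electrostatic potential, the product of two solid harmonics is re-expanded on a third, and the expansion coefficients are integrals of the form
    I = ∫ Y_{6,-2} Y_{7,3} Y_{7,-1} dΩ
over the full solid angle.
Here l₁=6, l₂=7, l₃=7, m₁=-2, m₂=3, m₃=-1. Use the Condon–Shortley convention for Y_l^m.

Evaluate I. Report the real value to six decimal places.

-0.019541

Rules hold: Σm=0, L=20 even, 1≤7≤13.
N = 13·15·15 = 2925
Δ = 6!·6!·8!/21! = 1/2444321880
Racah Σ t=0..6: t=0:+1/2612736000 t=1:−1/20736000 t=2:+1/1658880 t=3:−1/746496 t=4:+1/1658880 t=5:−1/20736000 t=6:+1/2612736000 = -1/4354560
⇒ 3j(6 7 7; 0 0 0)² = 1000/138567, sgn +1
Racah Σ t=2..6: t=2:+1/1393459200 t=3:−1/21772800 t=4:+1/3317760 t=5:−1/3110400 t=6:+1/19906560 = -1/66355200
⇒ 3j(6 7 7; -2 3 -1)² = 21/92378, sgn -1
4πI² = N·(3j₀)²·(3jₘ)² = 787500/164109517
I = -1·√(0.00479862/4π) = -0.01954130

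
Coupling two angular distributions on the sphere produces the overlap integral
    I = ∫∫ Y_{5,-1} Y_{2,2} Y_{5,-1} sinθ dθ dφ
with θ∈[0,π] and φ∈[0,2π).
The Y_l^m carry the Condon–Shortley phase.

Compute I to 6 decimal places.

Rules hold: Σm=0, L=12 even, 3≤5≤7.
N = 11·5·11 = 605
Δ = 2!·8!·2!/13! = 1/38610
Racah Σ t=0..2: t=0:+1/2880 t=1:−1/576 t=2:+1/2880 = -1/960
⇒ 3j(5 2 5; 0 0 0)² = 10/429, sgn +1
Racah Σ t=2..2: t=2:+1/2304 = 1/2304
⇒ 3j(5 2 5; -1 2 -1)² = 5/143, sgn +1
4πI² = N·(3j₀)²·(3jₘ)² = 250/507
I = +1·√(0.493097/4π) = 0.19808933

0.198089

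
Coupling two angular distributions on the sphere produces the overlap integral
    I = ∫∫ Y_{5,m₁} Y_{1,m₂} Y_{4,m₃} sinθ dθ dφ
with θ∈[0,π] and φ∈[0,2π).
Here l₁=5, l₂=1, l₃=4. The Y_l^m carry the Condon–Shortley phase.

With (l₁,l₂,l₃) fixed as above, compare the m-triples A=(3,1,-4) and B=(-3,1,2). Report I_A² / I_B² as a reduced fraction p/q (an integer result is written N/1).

l's match ⇒ only the (l;m) 3-j factors differ between A and B.
A: triangle coeff Δ(5,1,4) = 1/495; Σ_t [2,2]: t=2:+1/80640 = 1/80640; (3j)²=1/495 [(5 1 4; 3 1 -4)], sign=+1
B: triangle coeff Δ(5,1,4) = 1/495; Σ_t [2,2]: t=2:+1/2880 = 1/2880; (3j)²=28/495 [(5 1 4; -3 1 2)], sign=+1
I_A²/I_B² = (1/495)/(28/495) = 1/28

1/28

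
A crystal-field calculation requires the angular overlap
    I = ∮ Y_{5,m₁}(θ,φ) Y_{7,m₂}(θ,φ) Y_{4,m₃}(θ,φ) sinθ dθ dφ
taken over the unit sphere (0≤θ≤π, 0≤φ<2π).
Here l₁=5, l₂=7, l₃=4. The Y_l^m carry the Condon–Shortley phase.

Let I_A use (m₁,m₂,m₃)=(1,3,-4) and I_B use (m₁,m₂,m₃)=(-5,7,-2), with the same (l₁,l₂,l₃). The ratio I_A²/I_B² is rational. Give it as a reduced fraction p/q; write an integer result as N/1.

280/429

l's match ⇒ only the (l;m) 3-j factors differ between A and B.
A: triangle coeff Δ(5,7,4) = 1/6126120; Σ_t [4,4]: t=4:+1/829440 = 1/829440; (3j)²=35/2431 [(5 7 4; 1 3 -4)], sign=+1
B: triangle coeff Δ(5,7,4) = 1/6126120; Σ_t [8,8]: t=8:+1/58060800 = 1/58060800; (3j)²=3/136 [(5 7 4; -5 7 -2)], sign=+1
I_A²/I_B² = (35/2431)/(3/136) = 280/429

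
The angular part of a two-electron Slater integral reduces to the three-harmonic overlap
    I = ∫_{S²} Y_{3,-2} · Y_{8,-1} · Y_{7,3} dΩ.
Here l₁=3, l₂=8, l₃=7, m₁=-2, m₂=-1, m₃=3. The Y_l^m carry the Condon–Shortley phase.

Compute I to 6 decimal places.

Rules hold: Σm=0, L=18 even, 5≤7≤11.
N = 7·17·15 = 1785
Δ = 4!·2!·12!/19! = 1/5290740
Racah Σ t=1..3: t=1:−1/7257600 t=2:+1/2073600 t=3:−1/7257600 = 1/4838400
⇒ 3j(3 8 7; 0 0 0)² = 252/20995, sgn -1
Racah Σ t=3..4: t=3:−1/11612160 t=4:+1/52254720 = -1/14929920
⇒ 3j(3 8 7; -2 -1 3)² = 1225/75582, sgn -1
4πI² = N·(3j₀)²·(3jₘ)² = 360150/1037153
I = +1·√(0.347249/4π) = 0.16623228

0.166232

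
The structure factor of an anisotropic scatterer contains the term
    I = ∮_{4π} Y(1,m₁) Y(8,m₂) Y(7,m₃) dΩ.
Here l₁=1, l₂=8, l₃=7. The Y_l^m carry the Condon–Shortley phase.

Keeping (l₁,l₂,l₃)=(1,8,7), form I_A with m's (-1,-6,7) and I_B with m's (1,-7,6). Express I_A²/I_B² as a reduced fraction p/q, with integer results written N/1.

1/105

l's match ⇒ only the (l;m) 3-j factors differ between A and B.
A: triangle coeff Δ(1,8,7) = 1/2040; Σ_t [2,2]: t=2:+1/174356582400 = 1/174356582400; (3j)²=1/2040 [(1 8 7; -1 -6 7)], sign=+1
B: triangle coeff Δ(1,8,7) = 1/2040; Σ_t [0,0]: t=0:+1/12454041600 = 1/12454041600; (3j)²=7/136 [(1 8 7; 1 -7 6)], sign=-1
I_A²/I_B² = (1/2040)/(7/136) = 1/105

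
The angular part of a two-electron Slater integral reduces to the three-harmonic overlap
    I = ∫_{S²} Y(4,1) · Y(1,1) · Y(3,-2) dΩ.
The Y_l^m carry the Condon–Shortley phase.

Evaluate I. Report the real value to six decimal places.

-0.106622

Rules hold: Σm=0, L=8 even, 3≤3≤5.
N = 9·3·7 = 189
Δ = 2!·6!·0!/9! = 1/252
Racah Σ t=1..1: t=1:−1/36 = -1/36
⇒ 3j(4 1 3; 0 0 0)² = 4/63, sgn +1
Racah Σ t=2..2: t=2:+1/240 = 1/240
⇒ 3j(4 1 3; 1 1 -2)² = 1/84, sgn -1
4πI² = N·(3j₀)²·(3jₘ)² = 1/7
I = -1·√(0.142857/4π) = -0.10662181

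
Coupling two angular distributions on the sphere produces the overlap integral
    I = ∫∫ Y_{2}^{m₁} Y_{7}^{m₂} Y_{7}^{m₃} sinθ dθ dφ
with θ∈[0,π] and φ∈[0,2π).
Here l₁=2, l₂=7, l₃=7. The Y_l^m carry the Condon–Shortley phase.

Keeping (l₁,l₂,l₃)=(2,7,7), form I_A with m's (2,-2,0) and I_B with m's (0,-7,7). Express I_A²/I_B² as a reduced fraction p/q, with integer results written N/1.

Shared (l₁,l₂,l₃)=(2,7,7): N and (l;000)² cancel in I_A²/I_B².
A: Δ = 2!·2!·12!/17! = 1/185640; Racah Σ t=0..0: t=0:+1/2419200 = 1/2419200; ⇒ 3j(2 7 7; 2 -2 0)² = 27/1105, sgn -1
B: Δ = 2!·2!·12!/17! = 1/185640; Racah Σ t=0..0: t=0:+1/1916006400 = 1/1916006400; ⇒ 3j(2 7 7; 0 -7 7)² = 91/2040, sgn +1
I_A²/I_B² = (27/1105)/(91/2040) = 648/1183

648/1183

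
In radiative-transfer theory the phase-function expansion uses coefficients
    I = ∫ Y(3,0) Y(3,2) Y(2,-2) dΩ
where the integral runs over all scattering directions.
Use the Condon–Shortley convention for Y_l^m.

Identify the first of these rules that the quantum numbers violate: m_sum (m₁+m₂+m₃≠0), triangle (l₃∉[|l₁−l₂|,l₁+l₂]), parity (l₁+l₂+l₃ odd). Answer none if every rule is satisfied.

none

Σmᵢ = 0  ✓
l₃∈[|l₁−l₂|,l₁+l₂]=[0,6], have l₃=2  ✓
Σlᵢ = 8 ⇒ even  ✓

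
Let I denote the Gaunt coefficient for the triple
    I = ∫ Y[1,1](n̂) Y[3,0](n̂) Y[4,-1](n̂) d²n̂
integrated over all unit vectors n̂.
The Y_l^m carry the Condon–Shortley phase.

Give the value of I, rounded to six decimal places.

Checks pass: Σm=0; 8 even; l₃=4∈[2,4].
(2·1+1)(2·3+1)(2·4+1) = 189
Δ: 0! 2! 6! / 9! → 1/252
sum: t=0:+1/36 = 1/36
3j²(1 3 4; 0 0 0) = Δ·Π!·Σ² = 4/63  (sign +1)
sum: t=0:+1/72 = 1/72
3j²(1 3 4; 1 0 -1) = Δ·Π!·Σ² = 5/126  (sign -1)
combine: 4πI² = 189·4/63·5/126 = 10/21
take √, sign -1: I = -0.19466390

-0.194664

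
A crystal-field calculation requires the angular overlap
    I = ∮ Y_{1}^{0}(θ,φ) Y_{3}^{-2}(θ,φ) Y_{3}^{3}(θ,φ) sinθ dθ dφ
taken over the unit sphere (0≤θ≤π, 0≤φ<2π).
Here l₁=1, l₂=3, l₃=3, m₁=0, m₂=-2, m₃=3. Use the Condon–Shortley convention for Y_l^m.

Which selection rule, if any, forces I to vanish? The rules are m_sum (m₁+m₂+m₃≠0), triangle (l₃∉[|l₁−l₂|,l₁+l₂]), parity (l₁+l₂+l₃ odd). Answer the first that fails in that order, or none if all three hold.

m_sum

azimuthal sum: 0 − 2 + 3 = 1  ✗
2 ≤ 3 ≤ 4 (triangle on l)
L = 1 + 3 + 3 = 7 (odd)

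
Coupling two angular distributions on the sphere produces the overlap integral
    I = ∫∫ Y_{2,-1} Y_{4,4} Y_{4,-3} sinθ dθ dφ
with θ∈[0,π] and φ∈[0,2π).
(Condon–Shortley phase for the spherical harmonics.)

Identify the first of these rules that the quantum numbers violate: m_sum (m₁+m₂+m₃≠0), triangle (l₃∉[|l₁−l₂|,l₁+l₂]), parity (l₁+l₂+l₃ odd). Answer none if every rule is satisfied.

azimuthal sum: -1 + 4 − 3 = 0  ✓
2 ≤ 4 ≤ 6 (triangle on l)  ✓
L = 2 + 4 + 4 = 10 (even)  ✓

none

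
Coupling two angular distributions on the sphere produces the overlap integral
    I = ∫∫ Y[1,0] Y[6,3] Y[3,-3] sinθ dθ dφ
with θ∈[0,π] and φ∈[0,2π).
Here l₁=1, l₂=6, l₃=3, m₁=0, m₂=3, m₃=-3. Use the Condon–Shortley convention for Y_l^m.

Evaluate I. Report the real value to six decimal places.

l₃=3 ∉ [5,7] — triangle fails ⇒ I = 0

0.000000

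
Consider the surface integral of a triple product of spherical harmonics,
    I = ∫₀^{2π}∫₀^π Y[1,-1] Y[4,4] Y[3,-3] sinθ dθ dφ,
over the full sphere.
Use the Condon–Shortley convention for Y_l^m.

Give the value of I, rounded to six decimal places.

0.325735

Rules hold: Σm=0, L=8 even, 3≤3≤5.
N = 3·9·7 = 189
Δ = 2!·0!·6!/9! = 1/252
Racah Σ t=1..1: t=1:−1/36 = -1/36
⇒ 3j(1 4 3; 0 0 0)² = 4/63, sgn +1
Racah Σ t=2..2: t=2:+1/1440 = 1/1440
⇒ 3j(1 4 3; -1 4 -3)² = 1/9, sgn +1
4πI² = N·(3j₀)²·(3jₘ)² = 4/3
I = +1·√(1.33333/4π) = 0.32573501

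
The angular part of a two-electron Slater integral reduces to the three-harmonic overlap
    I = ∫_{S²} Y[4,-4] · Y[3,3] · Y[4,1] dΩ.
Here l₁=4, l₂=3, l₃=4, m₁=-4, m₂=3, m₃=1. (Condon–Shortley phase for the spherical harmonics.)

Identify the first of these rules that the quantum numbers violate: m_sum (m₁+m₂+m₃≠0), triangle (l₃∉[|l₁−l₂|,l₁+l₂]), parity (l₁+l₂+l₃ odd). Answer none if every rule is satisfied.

parity

azimuthal sum: -4 + 3 + 1 = 0  ✓
1 ≤ 4 ≤ 7 (triangle on l)  ✓
L = 4 + 3 + 4 = 11 (odd)  ✗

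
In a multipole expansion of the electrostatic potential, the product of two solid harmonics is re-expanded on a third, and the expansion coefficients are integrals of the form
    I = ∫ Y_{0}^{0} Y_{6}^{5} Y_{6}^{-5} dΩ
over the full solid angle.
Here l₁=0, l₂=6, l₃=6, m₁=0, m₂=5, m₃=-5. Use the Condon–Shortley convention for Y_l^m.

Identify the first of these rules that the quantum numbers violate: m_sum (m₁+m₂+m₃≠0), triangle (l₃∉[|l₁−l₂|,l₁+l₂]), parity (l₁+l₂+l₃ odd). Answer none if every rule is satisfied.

m₁+m₂+m₃ = 0 + 5 − 5 = 0  ✓
triangle: |0−6|=6 ≤ l₃=6 ≤ 0+6=6  ✓
parity: l₁+l₂+l₃ = 12 is even  ✓

none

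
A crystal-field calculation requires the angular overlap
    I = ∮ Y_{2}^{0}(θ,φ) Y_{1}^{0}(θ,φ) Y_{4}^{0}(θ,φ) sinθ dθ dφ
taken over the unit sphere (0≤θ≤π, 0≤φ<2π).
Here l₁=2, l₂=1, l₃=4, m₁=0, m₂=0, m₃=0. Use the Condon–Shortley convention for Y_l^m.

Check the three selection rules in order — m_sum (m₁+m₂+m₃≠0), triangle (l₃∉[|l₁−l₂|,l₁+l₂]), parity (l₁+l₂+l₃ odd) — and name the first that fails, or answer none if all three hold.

triangle

Σmᵢ = 0  ✓
l₃∈[|l₁−l₂|,l₁+l₂]=[1,3], have l₃=4  ✗
Σlᵢ = 7 ⇒ odd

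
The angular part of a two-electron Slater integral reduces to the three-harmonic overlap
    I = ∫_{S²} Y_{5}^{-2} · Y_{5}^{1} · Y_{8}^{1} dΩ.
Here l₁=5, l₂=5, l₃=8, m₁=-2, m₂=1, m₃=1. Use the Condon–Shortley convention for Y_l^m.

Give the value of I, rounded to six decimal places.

0.065295

Checks pass: Σm=0; 18 even; l₃=8∈[0,10].
(2·5+1)(2·5+1)(2·8+1) = 2057
Δ: 2! 8! 8! / 19! → 1/37413090
sum: t=0:+1/1036800 t=1:−1/331776 t=2:+1/1036800 = -1/921600
3j²(5 5 8; 0 0 0) = Δ·Π!·Σ² = 490/46189  (sign -1)
sum: t=0:+1/14515200 t=1:−1/1036800 t=2:+1/829440 = 1/3225600
3j²(5 5 8; -2 1 1) = Δ·Π!·Σ² = 567/230945  (sign -1)
combine: 4πI² = 2057·490/46189·567/230945 = 55566/1037153
take √, sign +1: I = 0.06529474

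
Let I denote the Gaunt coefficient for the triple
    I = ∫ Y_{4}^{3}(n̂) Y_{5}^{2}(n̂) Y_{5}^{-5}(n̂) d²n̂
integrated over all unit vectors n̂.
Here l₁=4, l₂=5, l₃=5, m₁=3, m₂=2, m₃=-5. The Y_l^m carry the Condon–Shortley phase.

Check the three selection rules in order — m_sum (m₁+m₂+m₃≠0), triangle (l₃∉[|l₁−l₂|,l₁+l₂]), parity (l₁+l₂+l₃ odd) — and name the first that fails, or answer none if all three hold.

none

Σmᵢ = 0  ✓
l₃∈[|l₁−l₂|,l₁+l₂]=[1,9], have l₃=5  ✓
Σlᵢ = 14 ⇒ even  ✓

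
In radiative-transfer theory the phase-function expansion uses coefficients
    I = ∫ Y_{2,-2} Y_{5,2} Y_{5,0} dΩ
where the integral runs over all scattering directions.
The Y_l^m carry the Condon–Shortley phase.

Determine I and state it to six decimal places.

-0.191372

m-sum 0 ✓  L=12 even ✓  3≤5≤7 ✓
Π(2lᵢ+1) = 5×11×11 = 605
triangle coeff Δ(2,5,5) = 1/38610
Σ_t [0,2]: t=0:+1/2880 t=1:−1/576 t=2:+1/2880 = -1/960
(3j)²=10/429 [(2 5 5; 0 0 0)], sign=+1
Σ_t [2,2]: t=2:+1/2880 = 1/2880
(3j)²=14/429 [(2 5 5; -2 2 0)], sign=-1
⇒ 4πI² = 700/1521
I = (-1)√(700/1521/(4π)) = -0.19137248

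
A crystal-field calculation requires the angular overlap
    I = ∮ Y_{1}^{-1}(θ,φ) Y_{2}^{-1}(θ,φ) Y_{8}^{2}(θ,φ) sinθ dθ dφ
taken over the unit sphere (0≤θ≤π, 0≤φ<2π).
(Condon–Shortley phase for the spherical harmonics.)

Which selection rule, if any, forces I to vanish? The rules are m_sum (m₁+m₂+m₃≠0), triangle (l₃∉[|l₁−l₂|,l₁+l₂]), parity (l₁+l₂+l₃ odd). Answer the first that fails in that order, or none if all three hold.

m₁+m₂+m₃ = -1 − 1 + 2 = 0  ✓
triangle: |1−2|=1 ≤ l₃=8 ≤ 1+2=3  ✗
parity: l₁+l₂+l₃ = 11 is odd

triangle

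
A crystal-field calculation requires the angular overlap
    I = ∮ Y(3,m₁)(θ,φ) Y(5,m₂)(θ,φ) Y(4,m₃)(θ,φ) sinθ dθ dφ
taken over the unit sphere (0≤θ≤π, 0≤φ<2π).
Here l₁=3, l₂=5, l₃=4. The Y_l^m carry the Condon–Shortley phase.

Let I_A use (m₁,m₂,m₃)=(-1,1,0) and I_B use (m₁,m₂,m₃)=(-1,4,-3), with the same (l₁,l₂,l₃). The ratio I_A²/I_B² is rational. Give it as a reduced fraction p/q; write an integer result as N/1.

605/147

l's match ⇒ only the (l;m) 3-j factors differ between A and B.
A: triangle coeff Δ(3,5,4) = 1/180180; Σ_t [2,4]: t=2:+1/384 t=3:−1/216 t=4:+1/2304 = -11/6912; (3j)²=11/1638 [(3 5 4; -1 1 0)], sign=-1
B: triangle coeff Δ(3,5,4) = 1/180180; Σ_t [3,4]: t=3:−1/4320 t=4:+1/5760 = -1/17280; (3j)²=7/4290 [(3 5 4; -1 4 -3)], sign=+1
I_A²/I_B² = (11/1638)/(7/4290) = 605/147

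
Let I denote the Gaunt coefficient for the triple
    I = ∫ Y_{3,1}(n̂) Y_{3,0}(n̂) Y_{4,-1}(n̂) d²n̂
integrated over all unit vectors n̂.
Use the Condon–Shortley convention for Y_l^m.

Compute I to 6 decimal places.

-0.099323

m-sum 0 ✓  L=10 even ✓  0≤4≤6 ✓
Π(2lᵢ+1) = 7×7×9 = 441
triangle coeff Δ(3,3,4) = 1/34650
Σ_t [0,2]: t=0:+1/72 t=1:−1/16 t=2:+1/72 = -5/144
(3j)²=2/77 [(3 3 4; 0 0 0)], sign=-1
Σ_t [0,2]: t=0:+1/48 t=1:−1/24 t=2:+1/288 = -5/288
(3j)²=5/462 [(3 3 4; 1 0 -1)], sign=+1
⇒ 4πI² = 15/121
I = (-1)√(15/121/(4π)) = -0.09932258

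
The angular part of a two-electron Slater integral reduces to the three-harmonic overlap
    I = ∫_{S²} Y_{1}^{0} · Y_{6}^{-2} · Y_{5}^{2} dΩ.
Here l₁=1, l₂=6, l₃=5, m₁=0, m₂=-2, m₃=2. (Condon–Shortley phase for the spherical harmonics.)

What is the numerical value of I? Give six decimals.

0.231133

Rules hold: Σm=0, L=12 even, 5≤5≤7.
N = 3·13·11 = 429
Δ = 2!·0!·10!/13! = 1/858
Racah Σ t=1..1: t=1:−1/14400 = -1/14400
⇒ 3j(1 6 5; 0 0 0)² = 6/143, sgn +1
Racah Σ t=1..1: t=1:−1/30240 = -1/30240
⇒ 3j(1 6 5; 0 -2 2)² = 16/429, sgn +1
4πI² = N·(3j₀)²·(3jₘ)² = 96/143
I = +1·√(0.671329/4π) = 0.23113338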